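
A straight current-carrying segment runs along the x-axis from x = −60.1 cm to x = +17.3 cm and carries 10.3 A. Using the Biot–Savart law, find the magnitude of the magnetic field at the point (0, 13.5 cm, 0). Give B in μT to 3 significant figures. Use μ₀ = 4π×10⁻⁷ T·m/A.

B ≈ 13.5 μT

For a finite straight segment, B = (μ₀I/4πd)(sinθ₁ + sinθ₂), where θ₁, θ₂ are the angles from the perpendicular to each end.
The perpendicular distance is d = 0.135 m; the end-offsets along the wire are a = 0.601 m and b = 0.173 m.
sinθ₁ = 0.601/√(0.601²+0.135²) = 0.9757; sinθ₂ = 0.173/√(0.173²+0.135²) = 0.7884.
B = (4π×10⁻⁷ × 10.3) / (4π × 0.135) × (0.9757 + 0.7884) = 1.35×10⁻⁵ T.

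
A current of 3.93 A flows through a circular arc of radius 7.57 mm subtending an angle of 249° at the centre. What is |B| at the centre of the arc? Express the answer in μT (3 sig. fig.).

The Biot–Savart field of a circular arc at its centre is B = μ₀Iφ/(4πR), with φ = 4.346 rad.
B = (4π×10⁻⁷ × 3.93 × 4.346) / (4π × 0.00757) = 2.26×10⁻⁴ T.

B ≈ 226 μT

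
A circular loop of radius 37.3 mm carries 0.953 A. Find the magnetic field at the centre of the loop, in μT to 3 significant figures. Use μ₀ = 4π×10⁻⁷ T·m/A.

At the centre of a circular loop the Biot–Savart law gives B = μ₀I/(2R).
B = (4π×10⁻⁷ × 0.953) / (2 × 0.0373) = 1.61×10⁻⁵ T.

B ≈ 16.1 μT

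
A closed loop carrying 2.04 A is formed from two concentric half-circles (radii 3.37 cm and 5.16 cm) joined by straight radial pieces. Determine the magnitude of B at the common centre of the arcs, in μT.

The radial connectors point toward the centre, so dl × r̂ = 0 and they contribute nothing.
Each semicircle gives μ₀I/(4R): inner arc 1.90×10⁻⁵ T, outer arc 1.24×10⁻⁵ T.
The two arcs carry current in opposite angular senses, so their fields oppose: B = |1.90×10⁻⁵ − 1.24×10⁻⁵| = 6.60×10⁻⁶ T.

B ≈ 6.60 μT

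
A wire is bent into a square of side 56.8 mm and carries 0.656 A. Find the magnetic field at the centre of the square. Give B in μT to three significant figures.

Each side is a finite straight segment at perpendicular distance d = a/(2 tan(π/4)) = 0.0284 m from the centre, with end-angles ±π/4.
One side contributes B₁ = (μ₀I/4πd)·2 sin(π/4) = 3.27×10⁻⁶ T.
All 4 sides add in the same direction: B = 4 × 3.27×10⁻⁶ = 1.31×10⁻⁵ T.

B ≈ 13.1 μT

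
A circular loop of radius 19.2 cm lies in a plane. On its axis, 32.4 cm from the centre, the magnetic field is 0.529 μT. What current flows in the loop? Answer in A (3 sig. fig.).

On the axis of a loop, B = μ₀IR²/[2(R²+z²)^(3/2)], so I = 2B(R²+z²)^(3/2)/(μ₀R²).
R² + z² = 0.03686 + 0.105 = 0.1418 m²; raised to 3/2 gives 5.34×10⁻² m³.
I = 2 × 5.29×10⁻⁷ × 5.34×10⁻² / (1.26×10⁻⁶ × 0.03686) = 1.22 A.

I ≈ 1.22 A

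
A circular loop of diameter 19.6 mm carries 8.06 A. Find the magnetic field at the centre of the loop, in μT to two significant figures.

At the centre of a circular loop the Biot–Savart law gives B = μ₀I/(2R) (so R = 0.0098 m).
B = (4π×10⁻⁷ × 8.06) / (2 × 0.0098) = 5.17×10⁻⁴ T.

B ≈ 520 μT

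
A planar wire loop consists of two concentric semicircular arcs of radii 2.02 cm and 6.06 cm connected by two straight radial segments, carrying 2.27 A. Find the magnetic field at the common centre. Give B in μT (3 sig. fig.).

The radial connectors point toward the centre, so dl × r̂ = 0 and they contribute nothing.
Each semicircle gives μ₀I/(4R): inner arc 3.53×10⁻⁵ T, outer arc 1.18×10⁻⁵ T.
The two arcs carry current in opposite angular senses, so their fields oppose: B = |3.53×10⁻⁵ − 1.18×10⁻⁵| = 2.35×10⁻⁵ T.

B ≈ 23.5 μT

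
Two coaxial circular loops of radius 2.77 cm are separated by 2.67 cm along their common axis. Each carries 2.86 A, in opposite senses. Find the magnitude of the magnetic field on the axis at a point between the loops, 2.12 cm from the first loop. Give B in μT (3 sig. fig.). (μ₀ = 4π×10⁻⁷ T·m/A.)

B ≈ 28.7 μT

Each loop contributes B = μ₀IR²/[2(R²+z²)^(3/2)] on the axis, with z measured from that loop.
Loop 1 (z = 0.0212 m): B₁ = 3.25×10⁻⁵ T. Loop 2 (z = 0.0055 m): B₂ = 6.12×10⁻⁵ T.
The fields oppose: B = |B₁ − B₂| = 2.87×10⁻⁵ T.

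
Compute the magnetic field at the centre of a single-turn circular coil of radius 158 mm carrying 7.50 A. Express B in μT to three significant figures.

At the centre of a circular loop the Biot–Savart law gives B = μ₀I/(2R).
B = (4π×10⁻⁷ × 7.50) / (2 × 0.158) = 2.98×10⁻⁵ T.

B ≈ 29.8 μT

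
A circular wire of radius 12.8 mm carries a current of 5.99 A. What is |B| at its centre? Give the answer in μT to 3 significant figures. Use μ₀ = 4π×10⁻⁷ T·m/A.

At the centre of a circular loop the Biot–Savart law gives B = μ₀I/(2R).
B = (4π×10⁻⁷ × 5.99) / (2 × 0.0128) = 2.94×10⁻⁴ T.

B ≈ 294 μT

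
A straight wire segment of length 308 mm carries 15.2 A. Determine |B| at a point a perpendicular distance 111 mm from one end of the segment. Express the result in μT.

For a finite straight segment, B = (μ₀I/4πd)(sinθ₁ + sinθ₂), where θ₁, θ₂ are the angles from the perpendicular to each end.
The perpendicular foot is at one end, so the two end-offsets along the wire are 0 and L = 0.308 m.
sinθ₁ = 0/√(0²+0.111²) = 0.0000; sinθ₂ = 0.308/√(0.308²+0.111²) = 0.9408.
B = (4π×10⁻⁷ × 15.2) / (4π × 0.111) × (0.0000 + 0.9408) = 1.29×10⁻⁵ T.

B ≈ 12.9 μT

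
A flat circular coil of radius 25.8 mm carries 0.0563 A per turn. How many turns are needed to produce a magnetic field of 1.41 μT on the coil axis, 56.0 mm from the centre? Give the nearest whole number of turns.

For an N-turn coil, B = Nμ₀IR²/[2(R²+z²)^(3/2)]. A single turn gives B₁ = 1.00×10⁻⁷ T with R = 0.0258 m, z = 0.056 m.
N = B/B₁ = 1.41×10⁻⁶ / 1.00×10⁻⁷ = 14.04.

N = 14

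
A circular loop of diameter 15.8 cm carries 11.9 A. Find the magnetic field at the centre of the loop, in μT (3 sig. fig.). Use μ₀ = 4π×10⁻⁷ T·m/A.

At the centre of a circular loop the Biot–Savart law gives B = μ₀I/(2R) (so R = 0.079 m).
B = (4π×10⁻⁷ × 11.9) / (2 × 0.079) = 9.46×10⁻⁵ T.

B ≈ 94.6 μT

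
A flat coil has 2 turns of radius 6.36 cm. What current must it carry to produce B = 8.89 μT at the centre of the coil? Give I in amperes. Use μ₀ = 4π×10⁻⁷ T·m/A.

For an N-turn coil, B = Nμ₀I/(2R) with R = 0.0636 m, so I = 2RB/(Nμ₀) = 2 × 0.0636 × 8.89×10⁻⁶ / (2 × 4π×10⁻⁷) = 0.450 A.

I ≈ 0.450 A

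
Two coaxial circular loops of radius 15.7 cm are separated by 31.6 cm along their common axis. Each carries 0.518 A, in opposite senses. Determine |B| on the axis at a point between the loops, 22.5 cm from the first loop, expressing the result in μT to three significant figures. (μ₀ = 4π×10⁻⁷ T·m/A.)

Each loop contributes B = μ₀IR²/[2(R²+z²)^(3/2)] on the axis, with z measured from that loop.
Loop 1 (z = 0.225 m): B₁ = 3.88×10⁻⁷ T. Loop 2 (z = 0.091 m): B₂ = 1.34×10⁻⁶ T.
The fields oppose: B = |B₁ − B₂| = 9.54×10⁻⁷ T.

B ≈ 0.954 μT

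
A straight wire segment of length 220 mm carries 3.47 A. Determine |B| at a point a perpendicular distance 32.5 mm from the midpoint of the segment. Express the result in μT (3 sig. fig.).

B ≈ 20.5 μT

For a finite straight segment, B = (μ₀I/4πd)(sinθ₁ + sinθ₂), where θ₁, θ₂ are the angles from the perpendicular to each end.
The perpendicular from the point meets the wire at its midpoint, so each end is L/2 = 0.11 m away along the wire.
sinθ₁ = 0.11/√(0.11²+0.0325²) = 0.9590; sinθ₂ = 0.11/√(0.11²+0.0325²) = 0.9590.
B = (4π×10⁻⁷ × 3.47) / (4π × 0.0325) × (0.9590 + 0.9590) = 2.05×10⁻⁵ T.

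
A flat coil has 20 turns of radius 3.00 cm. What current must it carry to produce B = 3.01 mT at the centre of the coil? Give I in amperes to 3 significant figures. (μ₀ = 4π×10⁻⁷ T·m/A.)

I ≈ 7.19 A

For an N-turn coil, B = Nμ₀I/(2R) with R = 0.03 m, so I = 2RB/(Nμ₀) = 2 × 0.03 × 3.01×10⁻³ / (20 × 4π×10⁻⁷) = 7.19 A.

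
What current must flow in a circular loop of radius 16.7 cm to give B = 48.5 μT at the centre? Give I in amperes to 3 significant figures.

I ≈ 12.9 A

At the centre of a circular loop B = μ₀I/(2R), so I = 2RB/μ₀.
With R = 0.167 m, I = 2 × 0.167 × 4.85×10⁻⁵ / (4π×10⁻⁷) = 12.9 A.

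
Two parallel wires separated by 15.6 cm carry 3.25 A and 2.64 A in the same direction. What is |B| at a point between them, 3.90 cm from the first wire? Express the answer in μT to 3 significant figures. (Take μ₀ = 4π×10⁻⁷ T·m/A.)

B ≈ 12.2 μT

Each long wire gives B = μ₀I/(2πd). Distances are d₁ = 0.039 m and d₂ = 0.117 m.
B₁ = 1.67×10⁻⁵ T, B₂ = 4.51×10⁻⁶ T.
Between parallel currents the two contributions point in opposite directions, so they subtract. B = |B₁ − B₂| = |1.67×10⁻⁵ − 4.51×10⁻⁶| = 1.22×10⁻⁵ T.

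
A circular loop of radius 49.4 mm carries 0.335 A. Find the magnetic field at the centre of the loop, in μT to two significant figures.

At the centre of a circular loop the Biot–Savart law gives B = μ₀I/(2R).
B = (4π×10⁻⁷ × 0.335) / (2 × 0.0494) = 4.26×10⁻⁶ T.

B ≈ 4.3 μT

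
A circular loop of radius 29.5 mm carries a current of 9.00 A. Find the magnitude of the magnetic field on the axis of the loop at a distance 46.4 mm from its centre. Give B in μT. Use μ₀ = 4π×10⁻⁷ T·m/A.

B ≈ 29.6 μT

On the axis of a circular loop, B = μ₀IR² / [2(R²+z²)^(3/2)].
R² + z² = (0.0295)² + (0.0464)² = 0.003023 m², and (R²+z²)^(3/2) = 1.66×10⁻⁴ m³.
B = (4π×10⁻⁷ × 9.00 × 0.0008703) / (2 × 1.66×10⁻⁴) = 2.96×10⁻⁵ T.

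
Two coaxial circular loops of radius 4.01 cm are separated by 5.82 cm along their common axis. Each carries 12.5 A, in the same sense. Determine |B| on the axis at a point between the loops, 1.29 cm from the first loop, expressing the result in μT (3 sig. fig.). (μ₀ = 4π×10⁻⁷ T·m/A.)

Each loop contributes B = μ₀IR²/[2(R²+z²)^(3/2)] on the axis, with z measured from that loop.
Loop 1 (z = 0.0129 m): B₁ = 1.69×10⁻⁴ T. Loop 2 (z = 0.0453 m): B₂ = 5.70×10⁻⁵ T.
The fields add: B = B₁ + B₂ = 2.26×10⁻⁴ T.

B ≈ 226 μT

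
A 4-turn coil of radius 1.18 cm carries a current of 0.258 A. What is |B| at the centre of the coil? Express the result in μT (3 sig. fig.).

For an N-turn flat coil, B = Nμ₀I/(2R) with R = 0.0118 m.
B = 4 × 1.37×10⁻⁵ T = 5.50×10⁻⁵ T.

B ≈ 55.0 μT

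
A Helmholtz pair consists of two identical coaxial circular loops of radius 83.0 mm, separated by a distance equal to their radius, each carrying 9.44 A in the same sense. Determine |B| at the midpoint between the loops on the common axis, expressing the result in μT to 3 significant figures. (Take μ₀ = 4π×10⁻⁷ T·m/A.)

B ≈ 102 μT

Each loop contributes B = μ₀IR²/[2(R²+z²)^(3/2)] on the axis, with z measured from that loop.
Loop 1 (z = 0.0415 m): B₁ = 5.11×10⁻⁵ T. Loop 2 (z = 0.0415 m): B₂ = 5.11×10⁻⁵ T.
The fields add: B = B₁ + B₂ = 1.02×10⁻⁴ T.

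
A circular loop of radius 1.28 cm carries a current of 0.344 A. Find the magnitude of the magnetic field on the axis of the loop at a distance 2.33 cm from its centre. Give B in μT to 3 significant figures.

On the axis of a circular loop, B = μ₀IR² / [2(R²+z²)^(3/2)].
R² + z² = (0.0128)² + (0.0233)² = 0.0007067 m², and (R²+z²)^(3/2) = 1.88×10⁻⁵ m³.
B = (4π×10⁻⁷ × 0.344 × 0.0001638) / (2 × 1.88×10⁻⁵) = 1.88×10⁻⁶ T.

B ≈ 1.88 μT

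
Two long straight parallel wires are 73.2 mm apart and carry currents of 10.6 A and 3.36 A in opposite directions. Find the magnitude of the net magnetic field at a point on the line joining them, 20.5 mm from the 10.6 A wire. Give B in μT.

B ≈ 116 μT

Each long wire gives B = μ₀I/(2πd). Distances are d₁ = 0.0205 m and d₂ = 0.0527 m.
B₁ = 1.03×10⁻⁴ T, B₂ = 1.28×10⁻⁵ T.
Between antiparallel currents both contributions point the same way, so they add. B = B₁ + B₂ = 1.03×10⁻⁴ + 1.28×10⁻⁵ = 1.16×10⁻⁴ T.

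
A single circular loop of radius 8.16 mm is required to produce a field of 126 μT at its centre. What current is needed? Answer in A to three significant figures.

At the centre of a circular loop B = μ₀I/(2R), so I = 2RB/μ₀.
With R = 0.00816 m, I = 2 × 0.00816 × 1.26×10⁻⁴ / (4π×10⁻⁷) = 1.64 A.

I ≈ 1.64 A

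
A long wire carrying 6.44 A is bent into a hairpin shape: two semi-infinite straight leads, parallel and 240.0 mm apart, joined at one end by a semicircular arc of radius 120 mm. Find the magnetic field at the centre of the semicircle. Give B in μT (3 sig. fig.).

The semicircular arc contributes B_arc = μ₀I·π/(4πR) = μ₀I/(4R) = 1.69×10⁻⁵ T.
Each semi-infinite lead is at perpendicular distance R = 0.12 m from the centre, with the perpendicular foot at its near end, so it contributes μ₀I/(4πR); both point the same way, together 1.07×10⁻⁵ T.
Arc and leads all point the same direction: B = 1.69×10⁻⁵ + 1.07×10⁻⁵ = 2.76×10⁻⁵ T.

B ≈ 27.6 μT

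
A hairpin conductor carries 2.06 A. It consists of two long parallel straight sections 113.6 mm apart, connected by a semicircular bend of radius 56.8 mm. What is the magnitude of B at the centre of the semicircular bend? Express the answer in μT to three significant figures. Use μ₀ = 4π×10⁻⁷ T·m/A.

The semicircular arc contributes B_arc = μ₀I·π/(4πR) = μ₀I/(4R) = 1.14×10⁻⁵ T.
Each semi-infinite lead is at perpendicular distance R = 0.0568 m from the centre, with the perpendicular foot at its near end, so it contributes μ₀I/(4πR); both point the same way, together 7.25×10⁻⁶ T.
Arc and leads all point the same direction: B = 1.14×10⁻⁵ + 7.25×10⁻⁶ = 1.86×10⁻⁵ T.

B ≈ 18.6 μT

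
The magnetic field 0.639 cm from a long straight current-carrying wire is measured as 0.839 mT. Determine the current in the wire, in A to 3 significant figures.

I ≈ 26.8 A

For a long straight wire B = μ₀I/(2πd), so I = 2πdB/μ₀.
I = 2π × 0.00639 × 8.39×10⁻⁴ / (4π×10⁻⁷) = 26.8 A.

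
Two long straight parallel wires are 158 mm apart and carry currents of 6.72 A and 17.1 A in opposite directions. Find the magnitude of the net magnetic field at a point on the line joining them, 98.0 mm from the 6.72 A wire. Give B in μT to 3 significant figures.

Each long wire gives B = μ₀I/(2πd). Distances are d₁ = 0.098 m and d₂ = 0.06 m.
B₁ = 1.37×10⁻⁵ T, B₂ = 5.70×10⁻⁵ T.
Between antiparallel currents both contributions point the same way, so they add. B = B₁ + B₂ = 1.37×10⁻⁵ + 5.70×10⁻⁵ = 7.07×10⁻⁵ T.

B ≈ 70.7 μT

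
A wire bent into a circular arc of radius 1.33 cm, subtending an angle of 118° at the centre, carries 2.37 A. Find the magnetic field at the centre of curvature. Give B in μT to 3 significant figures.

The Biot–Savart field of a circular arc at its centre is B = μ₀Iφ/(4πR), with φ = 2.059 rad.
B = (4π×10⁻⁷ × 2.37 × 2.059) / (4π × 0.0133) = 3.67×10⁻⁵ T.

B ≈ 36.7 μT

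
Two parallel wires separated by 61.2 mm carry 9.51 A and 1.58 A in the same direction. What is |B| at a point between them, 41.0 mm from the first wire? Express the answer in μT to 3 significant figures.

Each long wire gives B = μ₀I/(2πd). Distances are d₁ = 0.041 m and d₂ = 0.0202 m.
B₁ = 4.64×10⁻⁵ T, B₂ = 1.56×10⁻⁵ T.
Between parallel currents the two contributions point in opposite directions, so they subtract. B = |B₁ − B₂| = |4.64×10⁻⁵ − 1.56×10⁻⁵| = 3.07×10⁻⁵ T.

B ≈ 30.7 μT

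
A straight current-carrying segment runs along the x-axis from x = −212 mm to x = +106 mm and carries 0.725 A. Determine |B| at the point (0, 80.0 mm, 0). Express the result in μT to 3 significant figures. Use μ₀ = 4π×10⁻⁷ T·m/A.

For a finite straight segment, B = (μ₀I/4πd)(sinθ₁ + sinθ₂), where θ₁, θ₂ are the angles from the perpendicular to each end.
The perpendicular distance is d = 0.08 m; the end-offsets along the wire are a = 0.212 m and b = 0.106 m.
sinθ₁ = 0.212/√(0.212²+0.08²) = 0.9356; sinθ₂ = 0.106/√(0.106²+0.08²) = 0.7982.
B = (4π×10⁻⁷ × 0.725) / (4π × 0.08) × (0.9356 + 0.7982) = 1.57×10⁻⁶ T.

B ≈ 1.57 μT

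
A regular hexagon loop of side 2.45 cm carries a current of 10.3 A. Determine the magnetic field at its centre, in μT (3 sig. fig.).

Each side is a finite straight segment at perpendicular distance d = a/(2 tan(π/6)) = 0.02122 m from the centre, with end-angles ±π/6.
One side contributes B₁ = (μ₀I/4πd)·2 sin(π/6) = 4.85×10⁻⁵ T.
All 6 sides add in the same direction: B = 6 × 4.85×10⁻⁵ = 2.91×10⁻⁴ T.

B ≈ 291 μT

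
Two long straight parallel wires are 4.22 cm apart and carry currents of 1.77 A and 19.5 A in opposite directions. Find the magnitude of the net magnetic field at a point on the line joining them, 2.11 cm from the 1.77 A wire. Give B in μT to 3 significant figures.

Each long wire gives B = μ₀I/(2πd). Distances are d₁ = 0.0211 m and d₂ = 0.0211 m.
B₁ = 1.68×10⁻⁵ T, B₂ = 1.85×10⁻⁴ T.
Between antiparallel currents both contributions point the same way, so they add. B = B₁ + B₂ = 1.68×10⁻⁵ + 1.85×10⁻⁴ = 2.02×10⁻⁴ T.

B ≈ 202 μT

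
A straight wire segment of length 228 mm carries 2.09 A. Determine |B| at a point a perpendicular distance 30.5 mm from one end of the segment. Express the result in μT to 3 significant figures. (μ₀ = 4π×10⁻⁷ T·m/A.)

B ≈ 6.79 μT

For a finite straight segment, B = (μ₀I/4πd)(sinθ₁ + sinθ₂), where θ₁, θ₂ are the angles from the perpendicular to each end.
The perpendicular foot is at one end, so the two end-offsets along the wire are 0 and L = 0.228 m.
sinθ₁ = 0/√(0²+0.0305²) = 0.0000; sinθ₂ = 0.228/√(0.228²+0.0305²) = 0.9912.
B = (4π×10⁻⁷ × 2.09) / (4π × 0.0305) × (0.0000 + 0.9912) = 6.79×10⁻⁶ T.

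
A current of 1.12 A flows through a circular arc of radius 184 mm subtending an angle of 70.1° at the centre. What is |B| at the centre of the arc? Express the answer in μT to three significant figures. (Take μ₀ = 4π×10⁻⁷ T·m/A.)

B ≈ 0.745 μT

The Biot–Savart field of a circular arc at its centre is B = μ₀Iφ/(4πR), with φ = 1.223 rad.
B = (4π×10⁻⁷ × 1.12 × 1.223) / (4π × 0.184) = 7.45×10⁻⁷ T.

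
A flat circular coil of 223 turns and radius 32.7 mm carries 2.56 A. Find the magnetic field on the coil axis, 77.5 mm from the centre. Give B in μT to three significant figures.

B ≈ 644 μT

For an N-turn flat coil, B = Nμ₀IR²/[2(R²+z²)^(3/2)] with R = 0.0327 m, z = 0.0775 m.
B = 223 × 2.89×10⁻⁶ T = 6.44×10⁻⁴ T.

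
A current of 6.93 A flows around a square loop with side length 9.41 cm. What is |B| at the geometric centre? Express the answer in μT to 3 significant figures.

B ≈ 83.3 μT

Each side is a finite straight segment at perpendicular distance d = a/(2 tan(π/4)) = 0.04705 m from the centre, with end-angles ±π/4.
One side contributes B₁ = (μ₀I/4πd)·2 sin(π/4) = 2.08×10⁻⁵ T.
All 4 sides add in the same direction: B = 4 × 2.08×10⁻⁵ = 8.33×10⁻⁵ T.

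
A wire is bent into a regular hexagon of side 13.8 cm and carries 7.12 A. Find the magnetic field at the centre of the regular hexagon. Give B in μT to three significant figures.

Each side is a finite straight segment at perpendicular distance d = a/(2 tan(π/6)) = 0.1195 m from the centre, with end-angles ±π/6.
One side contributes B₁ = (μ₀I/4πd)·2 sin(π/6) = 5.96×10⁻⁶ T.
All 6 sides add in the same direction: B = 6 × 5.96×10⁻⁶ = 3.57×10⁻⁵ T.

B ≈ 35.7 μT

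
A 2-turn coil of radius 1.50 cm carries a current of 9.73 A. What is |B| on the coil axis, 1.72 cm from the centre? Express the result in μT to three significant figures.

For an N-turn flat coil, B = Nμ₀IR²/[2(R²+z²)^(3/2)] with R = 0.015 m, z = 0.0172 m.
B = 2 × 1.16×10⁻⁴ T = 2.31×10⁻⁴ T.

B ≈ 231 μT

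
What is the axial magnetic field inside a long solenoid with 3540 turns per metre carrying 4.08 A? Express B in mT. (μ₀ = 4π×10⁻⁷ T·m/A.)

Inside a long solenoid, B = μ₀nI with n = 3540 turns/m.
B = 4π×10⁻⁷ × 3540 × 4.08 = 1.81×10⁻² T.

B ≈ 18.1 mT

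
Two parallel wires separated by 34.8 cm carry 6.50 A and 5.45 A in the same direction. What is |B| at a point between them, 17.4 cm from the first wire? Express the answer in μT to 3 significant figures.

Each long wire gives B = μ₀I/(2πd). Distances are d₁ = 0.174 m and d₂ = 0.174 m.
B₁ = 7.47×10⁻⁶ T, B₂ = 6.26×10⁻⁶ T.
Between parallel currents the two contributions point in opposite directions, so they subtract. B = |B₁ − B₂| = |7.47×10⁻⁶ − 6.26×10⁻⁶| = 1.21×10⁻⁶ T.

B ≈ 1.21 μT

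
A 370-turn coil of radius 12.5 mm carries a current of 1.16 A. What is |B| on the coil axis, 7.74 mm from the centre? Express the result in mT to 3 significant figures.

B ≈ 13.3 mT

For an N-turn flat coil, B = Nμ₀IR²/[2(R²+z²)^(3/2)] with R = 0.0125 m, z = 0.00774 m.
B = 370 × 3.58×10⁻⁵ T = 1.33×10⁻² T.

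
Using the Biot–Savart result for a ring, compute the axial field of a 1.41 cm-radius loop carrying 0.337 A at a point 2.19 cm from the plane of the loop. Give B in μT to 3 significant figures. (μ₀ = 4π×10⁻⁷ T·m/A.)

On the axis of a circular loop, B = μ₀IR² / [2(R²+z²)^(3/2)].
R² + z² = (0.0141)² + (0.0219)² = 0.0006784 m², and (R²+z²)^(3/2) = 1.77×10⁻⁵ m³.
B = (4π×10⁻⁷ × 0.337 × 0.0001988) / (2 × 1.77×10⁻⁵) = 2.38×10⁻⁶ T.

B ≈ 2.38 μT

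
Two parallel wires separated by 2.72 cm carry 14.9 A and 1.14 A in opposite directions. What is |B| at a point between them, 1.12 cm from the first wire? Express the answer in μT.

B ≈ 280 μT

Each long wire gives B = μ₀I/(2πd). Distances are d₁ = 0.0112 m and d₂ = 0.016 m.
B₁ = 2.66×10⁻⁴ T, B₂ = 1.42×10⁻⁵ T.
Between antiparallel currents both contributions point the same way, so they add. B = B₁ + B₂ = 2.66×10⁻⁴ + 1.42×10⁻⁵ = 2.80×10⁻⁴ T.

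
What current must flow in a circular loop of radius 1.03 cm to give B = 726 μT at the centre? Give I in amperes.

At the centre of a circular loop B = μ₀I/(2R), so I = 2RB/μ₀.
With R = 0.0103 m, I = 2 × 0.0103 × 7.26×10⁻⁴ / (4π×10⁻⁷) = 11.9 A.

I ≈ 11.9 A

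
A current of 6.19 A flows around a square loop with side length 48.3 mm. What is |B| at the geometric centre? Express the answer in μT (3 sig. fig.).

Each side is a finite straight segment at perpendicular distance d = a/(2 tan(π/4)) = 0.02415 m from the centre, with end-angles ±π/4.
One side contributes B₁ = (μ₀I/4πd)·2 sin(π/4) = 3.62×10⁻⁵ T.
All 4 sides add in the same direction: B = 4 × 3.62×10⁻⁵ = 1.45×10⁻⁴ T.

B ≈ 145 μT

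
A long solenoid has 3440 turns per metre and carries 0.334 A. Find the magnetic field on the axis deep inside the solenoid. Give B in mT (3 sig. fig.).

B ≈ 1.44 mT

Inside a long solenoid, B = μ₀nI with n = 3440 turns/m.
B = 4π×10⁻⁷ × 3440 × 0.334 = 1.44×10⁻³ T.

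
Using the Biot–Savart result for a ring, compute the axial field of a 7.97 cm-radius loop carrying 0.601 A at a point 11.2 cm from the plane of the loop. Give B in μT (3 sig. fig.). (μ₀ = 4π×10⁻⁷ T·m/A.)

On the axis of a circular loop, B = μ₀IR² / [2(R²+z²)^(3/2)].
R² + z² = (0.0797)² + (0.112)² = 0.0189 m², and (R²+z²)^(3/2) = 2.60×10⁻³ m³.
B = (4π×10⁻⁷ × 0.601 × 0.006352) / (2 × 2.60×10⁻³) = 9.23×10⁻⁷ T.

B ≈ 0.923 μT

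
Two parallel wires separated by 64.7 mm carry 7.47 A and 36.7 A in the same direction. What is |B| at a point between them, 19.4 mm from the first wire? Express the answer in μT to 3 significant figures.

B ≈ 85.0 μT

Each long wire gives B = μ₀I/(2πd). Distances are d₁ = 0.0194 m and d₂ = 0.0453 m.
B₁ = 7.70×10⁻⁵ T, B₂ = 1.62×10⁻⁴ T.
Between parallel currents the two contributions point in opposite directions, so they subtract. B = |B₁ − B₂| = |7.70×10⁻⁵ − 1.62×10⁻⁴| = 8.50×10⁻⁵ T.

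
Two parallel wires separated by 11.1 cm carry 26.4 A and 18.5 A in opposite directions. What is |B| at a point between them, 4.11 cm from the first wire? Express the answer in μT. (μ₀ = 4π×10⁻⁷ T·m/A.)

Each long wire gives B = μ₀I/(2πd). Distances are d₁ = 0.0411 m and d₂ = 0.0699 m.
B₁ = 1.28×10⁻⁴ T, B₂ = 5.29×10⁻⁵ T.
Between antiparallel currents both contributions point the same way, so they add. B = B₁ + B₂ = 1.28×10⁻⁴ + 5.29×10⁻⁵ = 1.81×10⁻⁴ T.

B ≈ 181 μT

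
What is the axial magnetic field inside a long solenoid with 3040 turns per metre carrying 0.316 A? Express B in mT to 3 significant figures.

Inside a long solenoid, B = μ₀nI with n = 3040 turns/m.
B = 4π×10⁻⁷ × 3040 × 0.316 = 1.21×10⁻³ T.

B ≈ 1.21 mT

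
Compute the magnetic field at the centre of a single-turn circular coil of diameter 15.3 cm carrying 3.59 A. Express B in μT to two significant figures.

At the centre of a circular loop the Biot–Savart law gives B = μ₀I/(2R) (so R = 0.0765 m).
B = (4π×10⁻⁷ × 3.59) / (2 × 0.0765) = 2.95×10⁻⁵ T.

B ≈ 29 μT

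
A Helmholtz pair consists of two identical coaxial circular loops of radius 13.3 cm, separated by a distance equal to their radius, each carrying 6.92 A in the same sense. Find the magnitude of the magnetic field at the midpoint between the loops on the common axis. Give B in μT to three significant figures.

Each loop contributes B = μ₀IR²/[2(R²+z²)^(3/2)] on the axis, with z measured from that loop.
Loop 1 (z = 0.0665 m): B₁ = 2.34×10⁻⁵ T. Loop 2 (z = 0.0665 m): B₂ = 2.34×10⁻⁵ T.
The fields add: B = B₁ + B₂ = 4.68×10⁻⁵ T.

B ≈ 46.8 μT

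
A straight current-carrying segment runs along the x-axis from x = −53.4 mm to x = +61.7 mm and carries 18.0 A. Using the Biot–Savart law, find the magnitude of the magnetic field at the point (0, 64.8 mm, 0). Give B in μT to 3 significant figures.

B ≈ 36.8 μT

For a finite straight segment, B = (μ₀I/4πd)(sinθ₁ + sinθ₂), where θ₁, θ₂ are the angles from the perpendicular to each end.
The perpendicular distance is d = 0.0648 m; the end-offsets along the wire are a = 0.0534 m and b = 0.0617 m.
sinθ₁ = 0.0534/√(0.0534²+0.0648²) = 0.6360; sinθ₂ = 0.0617/√(0.0617²+0.0648²) = 0.6896.
B = (4π×10⁻⁷ × 18.0) / (4π × 0.0648) × (0.6360 + 0.6896) = 3.68×10⁻⁵ T.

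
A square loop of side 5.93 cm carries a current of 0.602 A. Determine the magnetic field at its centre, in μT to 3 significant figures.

B ≈ 11.5 μT

Each side is a finite straight segment at perpendicular distance d = a/(2 tan(π/4)) = 0.02965 m from the centre, with end-angles ±π/4.
One side contributes B₁ = (μ₀I/4πd)·2 sin(π/4) = 2.87×10⁻⁶ T.
All 4 sides add in the same direction: B = 4 × 2.87×10⁻⁶ = 1.15×10⁻⁵ T.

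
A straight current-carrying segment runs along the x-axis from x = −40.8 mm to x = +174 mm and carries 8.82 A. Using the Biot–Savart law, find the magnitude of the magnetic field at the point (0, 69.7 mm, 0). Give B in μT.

For a finite straight segment, B = (μ₀I/4πd)(sinθ₁ + sinθ₂), where θ₁, θ₂ are the angles from the perpendicular to each end.
The perpendicular distance is d = 0.0697 m; the end-offsets along the wire are a = 0.0408 m and b = 0.174 m.
sinθ₁ = 0.0408/√(0.0408²+0.0697²) = 0.5052; sinθ₂ = 0.174/√(0.174²+0.0697²) = 0.9283.
B = (4π×10⁻⁷ × 8.82) / (4π × 0.0697) × (0.5052 + 0.9283) = 1.81×10⁻⁵ T.

B ≈ 18.1 μT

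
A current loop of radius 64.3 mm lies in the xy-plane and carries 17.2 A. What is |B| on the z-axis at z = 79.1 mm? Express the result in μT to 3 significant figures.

On the axis of a circular loop, B = μ₀IR² / [2(R²+z²)^(3/2)].
R² + z² = (0.0643)² + (0.0791)² = 0.01039 m², and (R²+z²)^(3/2) = 1.06×10⁻³ m³.
B = (4π×10⁻⁷ × 17.2 × 0.004134) / (2 × 1.06×10⁻³) = 4.22×10⁻⁵ T.

B ≈ 42.2 μT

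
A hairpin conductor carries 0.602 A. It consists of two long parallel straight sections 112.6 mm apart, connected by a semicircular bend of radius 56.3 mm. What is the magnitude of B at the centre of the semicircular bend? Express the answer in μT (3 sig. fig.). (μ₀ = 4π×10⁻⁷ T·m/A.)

The semicircular arc contributes B_arc = μ₀I·π/(4πR) = μ₀I/(4R) = 3.36×10⁻⁶ T.
Each semi-infinite lead is at perpendicular distance R = 0.0563 m from the centre, with the perpendicular foot at its near end, so it contributes μ₀I/(4πR); both point the same way, together 2.14×10⁻⁶ T.
Arc and leads all point the same direction: B = 3.36×10⁻⁶ + 2.14×10⁻⁶ = 5.50×10⁻⁶ T.

B ≈ 5.50 μT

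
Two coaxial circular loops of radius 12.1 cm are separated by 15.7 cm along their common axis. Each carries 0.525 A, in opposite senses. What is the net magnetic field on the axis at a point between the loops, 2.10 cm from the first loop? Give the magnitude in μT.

Each loop contributes B = μ₀IR²/[2(R²+z²)^(3/2)] on the axis, with z measured from that loop.
Loop 1 (z = 0.021 m): B₁ = 2.61×10⁻⁶ T. Loop 2 (z = 0.136 m): B₂ = 8.01×10⁻⁷ T.
The fields oppose: B = |B₁ − B₂| = 1.81×10⁻⁶ T.

B ≈ 1.81 μT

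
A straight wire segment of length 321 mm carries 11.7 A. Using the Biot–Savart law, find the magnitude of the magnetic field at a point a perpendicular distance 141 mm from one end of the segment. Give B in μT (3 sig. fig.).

B ≈ 7.60 μT

For a finite straight segment, B = (μ₀I/4πd)(sinθ₁ + sinθ₂), where θ₁, θ₂ are the angles from the perpendicular to each end.
The perpendicular foot is at one end, so the two end-offsets along the wire are 0 and L = 0.321 m.
sinθ₁ = 0/√(0²+0.141²) = 0.0000; sinθ₂ = 0.321/√(0.321²+0.141²) = 0.9156.
B = (4π×10⁻⁷ × 11.7) / (4π × 0.141) × (0.0000 + 0.9156) = 7.60×10⁻⁶ T.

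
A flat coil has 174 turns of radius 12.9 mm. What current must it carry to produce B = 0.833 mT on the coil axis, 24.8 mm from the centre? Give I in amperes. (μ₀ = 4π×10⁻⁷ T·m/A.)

For an N-turn coil, B = Nμ₀IR²/[2(R²+z²)^(3/2)] with R = 0.0129 m, z = 0.0248 m, so I = 2B(R²+z²)^(3/2)/(Nμ₀R²) = 2 × 8.33×10⁻⁴ × 2.18×10⁻⁵ / (174 × 4π×10⁻⁷ × 0.0001664) = 1.00 A.

I ≈ 1.00 A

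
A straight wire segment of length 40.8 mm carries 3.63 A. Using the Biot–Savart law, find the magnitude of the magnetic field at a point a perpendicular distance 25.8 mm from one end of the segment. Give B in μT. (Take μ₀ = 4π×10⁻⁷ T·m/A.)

For a finite straight segment, B = (μ₀I/4πd)(sinθ₁ + sinθ₂), where θ₁, θ₂ are the angles from the perpendicular to each end.
The perpendicular foot is at one end, so the two end-offsets along the wire are 0 and L = 0.0408 m.
sinθ₁ = 0/√(0²+0.0258²) = 0.0000; sinθ₂ = 0.0408/√(0.0408²+0.0258²) = 0.8452.
B = (4π×10⁻⁷ × 3.63) / (4π × 0.0258) × (0.0000 + 0.8452) = 1.19×10⁻⁵ T.

B ≈ 11.9 μT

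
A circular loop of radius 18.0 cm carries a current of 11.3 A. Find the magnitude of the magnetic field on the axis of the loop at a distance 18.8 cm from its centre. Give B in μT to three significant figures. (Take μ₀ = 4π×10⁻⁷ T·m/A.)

B ≈ 13.0 μT

On the axis of a circular loop, B = μ₀IR² / [2(R²+z²)^(3/2)].
R² + z² = (0.18)² + (0.188)² = 0.06774 m², and (R²+z²)^(3/2) = 1.76×10⁻² m³.
B = (4π×10⁻⁷ × 11.3 × 0.0324) / (2 × 1.76×10⁻²) = 1.30×10⁻⁵ T.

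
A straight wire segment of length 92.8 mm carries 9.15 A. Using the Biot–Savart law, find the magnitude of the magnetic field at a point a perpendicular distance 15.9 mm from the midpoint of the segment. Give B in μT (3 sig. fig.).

B ≈ 109 μT

For a finite straight segment, B = (μ₀I/4πd)(sinθ₁ + sinθ₂), where θ₁, θ₂ are the angles from the perpendicular to each end.
The perpendicular from the point meets the wire at its midpoint, so each end is L/2 = 0.0464 m away along the wire.
sinθ₁ = 0.0464/√(0.0464²+0.0159²) = 0.9460; sinθ₂ = 0.0464/√(0.0464²+0.0159²) = 0.9460.
B = (4π×10⁻⁷ × 9.15) / (4π × 0.0159) × (0.9460 + 0.9460) = 1.09×10⁻⁴ T.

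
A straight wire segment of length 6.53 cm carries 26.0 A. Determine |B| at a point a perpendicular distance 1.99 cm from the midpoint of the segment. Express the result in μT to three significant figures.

For a finite straight segment, B = (μ₀I/4πd)(sinθ₁ + sinθ₂), where θ₁, θ₂ are the angles from the perpendicular to each end.
The perpendicular from the point meets the wire at its midpoint, so each end is L/2 = 0.03265 m away along the wire.
sinθ₁ = 0.03265/√(0.03265²+0.0199²) = 0.8539; sinθ₂ = 0.03265/√(0.03265²+0.0199²) = 0.8539.
B = (4π×10⁻⁷ × 26.0) / (4π × 0.0199) × (0.8539 + 0.8539) = 2.23×10⁻⁴ T.

B ≈ 223 μT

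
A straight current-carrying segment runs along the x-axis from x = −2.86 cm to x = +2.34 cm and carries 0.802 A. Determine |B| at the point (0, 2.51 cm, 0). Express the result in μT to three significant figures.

B ≈ 4.58 μT

For a finite straight segment, B = (μ₀I/4πd)(sinθ₁ + sinθ₂), where θ₁, θ₂ are the angles from the perpendicular to each end.
The perpendicular distance is d = 0.0251 m; the end-offsets along the wire are a = 0.0286 m and b = 0.0234 m.
sinθ₁ = 0.0286/√(0.0286²+0.0251²) = 0.7516; sinθ₂ = 0.0234/√(0.0234²+0.0251²) = 0.6819.
B = (4π×10⁻⁷ × 0.802) / (4π × 0.0251) × (0.7516 + 0.6819) = 4.58×10⁻⁶ T.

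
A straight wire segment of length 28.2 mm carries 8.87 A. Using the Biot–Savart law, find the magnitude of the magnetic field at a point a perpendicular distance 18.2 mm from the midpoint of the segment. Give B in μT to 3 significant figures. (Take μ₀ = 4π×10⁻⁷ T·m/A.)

B ≈ 59.7 μT

For a finite straight segment, B = (μ₀I/4πd)(sinθ₁ + sinθ₂), where θ₁, θ₂ are the angles from the perpendicular to each end.
The perpendicular from the point meets the wire at its midpoint, so each end is L/2 = 0.0141 m away along the wire.
sinθ₁ = 0.0141/√(0.0141²+0.0182²) = 0.6124; sinθ₂ = 0.0141/√(0.0141²+0.0182²) = 0.6124.
B = (4π×10⁻⁷ × 8.87) / (4π × 0.0182) × (0.6124 + 0.6124) = 5.97×10⁻⁵ T.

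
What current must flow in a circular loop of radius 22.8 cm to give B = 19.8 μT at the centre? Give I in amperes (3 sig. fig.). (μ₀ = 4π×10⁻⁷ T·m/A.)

I ≈ 7.18 A

At the centre of a circular loop B = μ₀I/(2R), so I = 2RB/μ₀.
With R = 0.228 m, I = 2 × 0.228 × 1.98×10⁻⁵ / (4π×10⁻⁷) = 7.18 A.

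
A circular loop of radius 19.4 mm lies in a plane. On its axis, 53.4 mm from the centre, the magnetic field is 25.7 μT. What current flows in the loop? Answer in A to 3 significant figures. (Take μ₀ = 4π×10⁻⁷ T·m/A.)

I ≈ 19.9 A

On the axis of a loop, B = μ₀IR²/[2(R²+z²)^(3/2)], so I = 2B(R²+z²)^(3/2)/(μ₀R²).
R² + z² = 0.0003764 + 0.002852 = 0.003228 m²; raised to 3/2 gives 1.83×10⁻⁴ m³.
I = 2 × 2.57×10⁻⁵ × 1.83×10⁻⁴ / (1.26×10⁻⁶ × 0.0003764) = 19.9 A.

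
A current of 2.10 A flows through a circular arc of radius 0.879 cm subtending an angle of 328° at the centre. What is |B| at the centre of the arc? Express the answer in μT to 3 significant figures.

The Biot–Savart field of a circular arc at its centre is B = μ₀Iφ/(4πR), with φ = 5.725 rad.
B = (4π×10⁻⁷ × 2.10 × 5.725) / (4π × 0.00879) = 1.37×10⁻⁴ T.

B ≈ 137 μT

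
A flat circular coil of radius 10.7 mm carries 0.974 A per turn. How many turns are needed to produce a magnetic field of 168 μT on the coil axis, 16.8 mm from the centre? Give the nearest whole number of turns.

N = 19

For an N-turn coil, B = Nμ₀IR²/[2(R²+z²)^(3/2)]. A single turn gives B₁ = 8.87×10⁻⁶ T with R = 0.0107 m, z = 0.0168 m.
N = B/B₁ = 1.68×10⁻⁴ / 8.87×10⁻⁶ = 18.95.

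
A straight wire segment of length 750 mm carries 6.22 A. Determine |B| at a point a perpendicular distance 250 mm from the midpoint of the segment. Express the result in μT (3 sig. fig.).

B ≈ 4.14 μT

For a finite straight segment, B = (μ₀I/4πd)(sinθ₁ + sinθ₂), where θ₁, θ₂ are the angles from the perpendicular to each end.
The perpendicular from the point meets the wire at its midpoint, so each end is L/2 = 0.375 m away along the wire.
sinθ₁ = 0.375/√(0.375²+0.25²) = 0.8321; sinθ₂ = 0.375/√(0.375²+0.25²) = 0.8321.
B = (4π×10⁻⁷ × 6.22) / (4π × 0.25) × (0.8321 + 0.8321) = 4.14×10⁻⁶ T.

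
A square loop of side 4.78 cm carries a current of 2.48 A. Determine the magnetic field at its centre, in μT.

B ≈ 58.7 μT

Each side is a finite straight segment at perpendicular distance d = a/(2 tan(π/4)) = 0.0239 m from the centre, with end-angles ±π/4.
One side contributes B₁ = (μ₀I/4πd)·2 sin(π/4) = 1.47×10⁻⁵ T.
All 4 sides add in the same direction: B = 4 × 1.47×10⁻⁵ = 5.87×10⁻⁵ T.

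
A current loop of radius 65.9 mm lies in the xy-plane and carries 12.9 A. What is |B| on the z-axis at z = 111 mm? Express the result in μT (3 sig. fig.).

On the axis of a circular loop, B = μ₀IR² / [2(R²+z²)^(3/2)].
R² + z² = (0.0659)² + (0.111)² = 0.01666 m², and (R²+z²)^(3/2) = 2.15×10⁻³ m³.
B = (4π×10⁻⁷ × 12.9 × 0.004343) / (2 × 2.15×10⁻³) = 1.64×10⁻⁵ T.

B ≈ 16.4 μT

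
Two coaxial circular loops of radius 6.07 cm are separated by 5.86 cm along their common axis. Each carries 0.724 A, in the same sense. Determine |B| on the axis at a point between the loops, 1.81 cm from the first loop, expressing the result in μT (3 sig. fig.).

B ≈ 10.9 μT

Each loop contributes B = μ₀IR²/[2(R²+z²)^(3/2)] on the axis, with z measured from that loop.
Loop 1 (z = 0.0181 m): B₁ = 6.60×10⁻⁶ T. Loop 2 (z = 0.0405 m): B₂ = 4.31×10⁻⁶ T.
The fields add: B = B₁ + B₂ = 1.09×10⁻⁵ T.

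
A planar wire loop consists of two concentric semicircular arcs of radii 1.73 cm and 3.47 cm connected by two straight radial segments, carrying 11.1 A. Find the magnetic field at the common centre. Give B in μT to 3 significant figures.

The radial connectors point toward the centre, so dl × r̂ = 0 and they contribute nothing.
Each semicircle gives μ₀I/(4R): inner arc 2.02×10⁻⁴ T, outer arc 1.00×10⁻⁴ T.
The two arcs carry current in opposite angular senses, so their fields oppose: B = |2.02×10⁻⁴ − 1.00×10⁻⁴| = 1.01×10⁻⁴ T.

B ≈ 101 μT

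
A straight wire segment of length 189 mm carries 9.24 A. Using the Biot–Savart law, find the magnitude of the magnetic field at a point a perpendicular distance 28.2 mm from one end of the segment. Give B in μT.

B ≈ 32.4 μT

For a finite straight segment, B = (μ₀I/4πd)(sinθ₁ + sinθ₂), where θ₁, θ₂ are the angles from the perpendicular to each end.
The perpendicular foot is at one end, so the two end-offsets along the wire are 0 and L = 0.189 m.
sinθ₁ = 0/√(0²+0.0282²) = 0.0000; sinθ₂ = 0.189/√(0.189²+0.0282²) = 0.9891.
B = (4π×10⁻⁷ × 9.24) / (4π × 0.0282) × (0.0000 + 0.9891) = 3.24×10⁻⁵ T.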